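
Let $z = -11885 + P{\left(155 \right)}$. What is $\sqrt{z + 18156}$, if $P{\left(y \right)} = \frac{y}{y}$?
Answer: $56 \sqrt{2} \approx 79.196$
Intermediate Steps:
$P{\left(y \right)} = 1$
$z = -11884$ ($z = -11885 + 1 = -11884$)
$\sqrt{z + 18156} = \sqrt{-11884 + 18156} = \sqrt{6272} = 56 \sqrt{2}$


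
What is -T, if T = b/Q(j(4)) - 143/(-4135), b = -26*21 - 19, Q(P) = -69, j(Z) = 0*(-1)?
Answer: -2346142/285315 ≈ -8.2230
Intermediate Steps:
j(Z) = 0
b = -565 (b = -546 - 19 = -565)
T = 2346142/285315 (T = -565/(-69) - 143/(-4135) = -565*(-1/69) - 143*(-1/4135) = 565/69 + 143/4135 = 2346142/285315 ≈ 8.2230)
-T = -1*2346142/285315 = -2346142/285315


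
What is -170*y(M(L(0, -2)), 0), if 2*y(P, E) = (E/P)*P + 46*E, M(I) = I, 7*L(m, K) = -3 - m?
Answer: 0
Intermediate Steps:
L(m, K) = -3/7 - m/7 (L(m, K) = (-3 - m)/7 = -3/7 - m/7)
y(P, E) = 47*E/2 (y(P, E) = ((E/P)*P + 46*E)/2 = (E + 46*E)/2 = (47*E)/2 = 47*E/2)
-170*y(M(L(0, -2)), 0) = -3995*0 = -170*0 = 0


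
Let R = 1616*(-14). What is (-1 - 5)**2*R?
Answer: -814464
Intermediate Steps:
R = -22624
(-1 - 5)**2*R = (-1 - 5)**2*(-22624) = (-6)**2*(-22624) = 36*(-22624) = -814464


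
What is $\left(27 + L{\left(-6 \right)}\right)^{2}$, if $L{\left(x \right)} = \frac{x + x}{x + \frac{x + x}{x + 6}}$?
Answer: $729$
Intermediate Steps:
$L{\left(x \right)} = \frac{2 x}{x + \frac{2 x}{6 + x}}$
$\left(27 + L{\left(-6 \right)}\right)^{2} = \left(27 + \frac{2 \left(6 - 6\right)}{8 - 6}\right)^{2} = \left(27 + 2 \cdot \frac{1}{2} \cdot 0\right)^{2} = \left(27 + 0\right)^{2} = 27^{2} = 729$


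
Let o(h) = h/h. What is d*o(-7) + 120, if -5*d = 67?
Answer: 533/5 ≈ 106.60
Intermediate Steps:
d = -67/5 (d = -1/5*67 = -67/5 ≈ -13.400)
o(h) = 1
d*o(-7) + 120 = -67/5*1 + 120 = -67/5 + 120 = 533/5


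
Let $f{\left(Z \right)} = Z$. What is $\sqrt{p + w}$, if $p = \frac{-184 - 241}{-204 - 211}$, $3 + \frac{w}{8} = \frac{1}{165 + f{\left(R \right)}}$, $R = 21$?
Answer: $\frac{i \sqrt{1366409661}}{7719} \approx 4.7888 i$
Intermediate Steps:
$w = - \frac{2228}{93}$ ($w = -24 + \frac{8}{165 + 21} = -24 + \frac{8}{186} = -24 + 8 \cdot \frac{1}{186} = -24 + \frac{4}{93} = - \frac{2228}{93} \approx -23.957$)
$p = \frac{85}{83}$ ($p = - \frac{425}{-415} = \left(-425\right) \left(- \frac{1}{415}\right) = \frac{85}{83} \approx 1.0241$)
$\sqrt{p + w} = \sqrt{\frac{85}{83} - \frac{2228}{93}} = \sqrt{- \frac{177019}{7719}} = \frac{i \sqrt{1366409661}}{7719}$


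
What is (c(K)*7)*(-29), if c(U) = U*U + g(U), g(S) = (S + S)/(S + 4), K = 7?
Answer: -112259/11 ≈ -10205.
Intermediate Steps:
g(S) = 2*S/(4 + S) (g(S) = (2*S)/(4 + S) = 2*S/(4 + S))
c(U) = U² + 2*U/(4 + U) (c(U) = U*U + 2*U/(4 + U) = U² + 2*U/(4 + U))
(c(K)*7)*(-29) = ((7*(2 + 7*(4 + 7))/(4 + 7))*7)*(-29) = ((7*(2 + 7*11)/11)*7)*(-29) = ((7*(1/11)*(2 + 77))*7)*(-29) = ((7*(1/11)*79)*7)*(-29) = ((553/11)*7)*(-29) = (3871/11)*(-29) = -112259/11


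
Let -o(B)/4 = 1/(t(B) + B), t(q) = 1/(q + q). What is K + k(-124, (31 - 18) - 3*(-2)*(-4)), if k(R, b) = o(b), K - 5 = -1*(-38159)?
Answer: 9273940/243 ≈ 38164.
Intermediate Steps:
K = 38164 (K = 5 - 1*(-38159) = 5 + 38159 = 38164)
t(q) = 1/(2*q)
o(B) = -4/(B + 1/(2*B)) (o(B) = -4/(1/(2*B) + B) = -4/(B + 1/(2*B)))
k(R, b) = -8*b/(1 + 2*b²)
K + k(-124, (31 - 18) - 3*(-2)*(-4)) = 38164 - 8*((31 - 18) - 3*(-2)*(-4))/(1 + 2*((31 - 18) - 3*(-2)*(-4))²) = 38164 - 8*(13 + 6*(-4))/(1 + 2*(13 + 6*(-4))²) = 38164 - 8*(13 - 24)/(1 + 2*(13 - 24)²) = 38164 - 8*(-11)/(1 + 2*(-11)²) = 38164 - 8*(-11)/(1 + 2*121) = 38164 - 8*(-11)/(1 + 242) = 38164 - 8*(-11)/243 = 38164 - 8*(-11)*1/243 = 38164 + 88/243 = 9273940/243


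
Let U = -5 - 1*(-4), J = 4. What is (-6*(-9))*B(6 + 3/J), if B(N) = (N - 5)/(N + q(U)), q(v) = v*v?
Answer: 378/31 ≈ 12.194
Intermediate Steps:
U = -1 (U = -5 + 4 = -1)
q(v) = v²
B(N) = (-5 + N)/(1 + N) (B(N) = (N - 5)/(N + (-1)²) = (-5 + N)/(N + 1) = (-5 + N)/(1 + N))
(-6*(-9))*B(6 + 3/J) = (-6*(-9))*((-5 + (6 + 3/4))/(1 + (6 + 3/4))) = 54*((-5 + (6 + (¼)*3))/(1 + (6 + (¼)*3))) = 54*((-5 + (6 + ¾))/(1 + (6 + ¾))) = 54*((-5 + 27/4)/(1 + 27/4)) = 54*((7/4)/(31/4)) = 54*((4/31)*(7/4)) = 54*(7/31) = 378/31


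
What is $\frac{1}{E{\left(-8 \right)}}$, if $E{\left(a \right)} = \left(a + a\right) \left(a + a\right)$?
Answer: $\frac{1}{256} \approx 0.0039063$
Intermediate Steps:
$E{\left(a \right)} = 4 a^{2}$ ($E{\left(a \right)} = 2 a 2 a = 4 a^{2}$)
$\frac{1}{E{\left(-8 \right)}} = \frac{1}{4 \left(-8\right)^{2}} = \frac{1}{4 \cdot 64} = \frac{1}{256}$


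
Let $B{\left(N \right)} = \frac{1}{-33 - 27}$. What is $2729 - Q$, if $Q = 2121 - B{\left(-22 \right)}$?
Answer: $\frac{36479}{60} \approx 607.98$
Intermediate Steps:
$B{\left(N \right)} = - \frac{1}{60}$ ($B{\left(N \right)} = \frac{1}{-60} = - \frac{1}{60}$)
$Q = \frac{127261}{60}$ ($Q = 2121 - - \frac{1}{60} = 2121 + \frac{1}{60} = \frac{127261}{60} \approx 2121.0$)
$2729 - Q = 2729 - \frac{127261}{60} = \frac{36479}{60}$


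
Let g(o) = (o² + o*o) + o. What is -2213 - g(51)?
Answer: -7466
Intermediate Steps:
g(o) = o + 2*o² (g(o) = (o² + o²) + o = 2*o² + o = o + 2*o²)
-2213 - g(51) = -2213 - 51*(1 + 2*51) = -2213 - 51*(1 + 102) = -2213 - 51*103 = -2213 - 1*5253 = -2213 - 5253 = -7466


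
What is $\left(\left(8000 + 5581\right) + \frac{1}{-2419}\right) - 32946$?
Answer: $- \frac{46843936}{2419} \approx -19365.0$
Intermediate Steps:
$\left(\left(8000 + 5581\right) + \frac{1}{-2419}\right) - 32946 = \left(13581 - \frac{1}{2419}\right) - 32946 = \frac{32852438}{2419} - 32946 = - \frac{46843936}{2419}$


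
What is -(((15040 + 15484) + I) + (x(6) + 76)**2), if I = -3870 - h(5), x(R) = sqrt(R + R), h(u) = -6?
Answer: -32448 - 304*sqrt(3) ≈ -32975.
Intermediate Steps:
x(R) = sqrt(2)*sqrt(R) (x(R) = sqrt(2*R) = sqrt(2)*sqrt(R))
I = -3864 (I = -3870 - 1*(-6) = -3870 + 6 = -3864)
-(((15040 + 15484) + I) + (x(6) + 76)**2) = -(((15040 + 15484) - 3864) + (sqrt(2)*sqrt(6) + 76)**2) = -((30524 - 3864) + (2*sqrt(3) + 76)**2) = -(26660 + (76 + 2*sqrt(3))**2) = -26660 - (76 + 2*sqrt(3))**2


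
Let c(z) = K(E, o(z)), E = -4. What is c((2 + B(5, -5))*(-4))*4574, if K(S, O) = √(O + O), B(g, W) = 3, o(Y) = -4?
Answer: 9148*I*√2 ≈ 12937.0*I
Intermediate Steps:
K(S, O) = √2*√O (K(S, O) = √(2*O) = √2*√O)
c(z) = 2*I*√2 (c(z) = √2*√(-4) = √2*(2*I) = 2*I*√2)
c((2 + B(5, -5))*(-4))*4574 = (2*I*√2)*4574 = 9148*I*√2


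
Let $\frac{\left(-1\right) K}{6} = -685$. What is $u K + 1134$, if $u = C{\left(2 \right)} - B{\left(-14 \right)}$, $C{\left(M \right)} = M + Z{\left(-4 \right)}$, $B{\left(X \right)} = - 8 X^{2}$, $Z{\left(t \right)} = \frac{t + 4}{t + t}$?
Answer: $6453834$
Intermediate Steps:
$Z{\left(t \right)} = \frac{4 + t}{2 t}$
$K = 4110$ ($K = \left(-6\right) \left(-685\right) = 4110$)
$C{\left(M \right)} = M$ ($C{\left(M \right)} = M + \frac{4 - 4}{2 \left(-4\right)} = M + \frac{1}{2} \left(- \frac{1}{4}\right) 0 = M + 0 = M$)
$u = 1570$ ($u = 2 - - 8 \left(-14\right)^{2} = 2 - \left(-8\right) 196 = 2 - -1568 = 2 + 1568 = 1570$)
$u K + 1134 = 1570 \cdot 4110 + 1134 = 6452700 + 1134 = 6453834$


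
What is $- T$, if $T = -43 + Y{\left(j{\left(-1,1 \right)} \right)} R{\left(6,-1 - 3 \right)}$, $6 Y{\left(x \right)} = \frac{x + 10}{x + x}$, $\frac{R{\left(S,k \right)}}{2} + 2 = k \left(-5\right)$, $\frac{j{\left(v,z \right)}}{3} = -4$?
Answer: $\frac{85}{2} \approx 42.5$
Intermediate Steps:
$j{\left(v,z \right)} = -12$ ($j{\left(v,z \right)} = 3 \left(-4\right) = -12$)
$R{\left(S,k \right)} = -4 - 10 k$ ($R{\left(S,k \right)} = -4 + 2 k \left(-5\right) = -4 + 2 \left(- 5 k\right) = -4 - 10 k$)
$Y{\left(x \right)} = \frac{10 + x}{12 x}$ ($Y{\left(x \right)} = \frac{\left(x + 10\right) \frac{1}{x + x}}{6} = \frac{\left(10 + x\right) \frac{1}{2 x}}{6} = \frac{\frac{1}{2} \frac{1}{x} \left(10 + x\right)}{6} = \frac{10 + x}{12 x}$)
$T = - \frac{85}{2}$ ($T = -43 + \frac{10 - 12}{12 \left(-12\right)} \left(-4 - 10 \left(-1 - 3\right)\right) = -43 + \frac{1}{12} \left(- \frac{1}{12}\right) \left(-2\right) \left(-4 - 10 \left(-1 - 3\right)\right) = -43 + \frac{-4 - -40}{72} = -43 + \frac{-4 + 40}{72} = -43 + \frac{1}{72} \cdot 36 = -43 + \frac{1}{2} = - \frac{85}{2} \approx -42.5$)
$- T = \left(-1\right) \left(- \frac{85}{2}\right) = \frac{85}{2}$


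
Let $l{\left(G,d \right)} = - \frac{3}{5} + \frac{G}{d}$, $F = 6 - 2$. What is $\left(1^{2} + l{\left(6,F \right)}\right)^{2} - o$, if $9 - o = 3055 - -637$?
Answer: $\frac{368661}{100} \approx 3686.6$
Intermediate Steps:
$F = 4$ ($F = 6 - 2 = 4$)
$l{\left(G,d \right)} = - \frac{3}{5} + \frac{G}{d}$ ($l{\left(G,d \right)} = \left(-3\right) \frac{1}{5} + \frac{G}{d} = - \frac{3}{5} + \frac{G}{d}$)
$o = -3683$ ($o = 9 - \left(3055 - -637\right) = 9 - \left(3055 + 637\right) = 9 - 3692 = -3683$)
$\left(1^{2} + l{\left(6,F \right)}\right)^{2} - o = \left(1^{2} - \left(\frac{3}{5} - \frac{6}{4}\right)\right)^{2} - -3683 = \left(1 + \left(- \frac{3}{5} + 6 \cdot \frac{1}{4}\right)\right)^{2} + 3683 = \left(1 + \left(- \frac{3}{5} + \frac{3}{2}\right)\right)^{2} + 3683 = \left(1 + \frac{9}{10}\right)^{2} + 3683 = \left(\frac{19}{10}\right)^{2} + 3683 = \frac{361}{100} + 3683 = \frac{368661}{100}$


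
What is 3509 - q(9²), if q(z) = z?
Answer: 3428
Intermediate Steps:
3509 - q(9²) = 3509 - 1*9² = 3509 - 1*81 = 3509 - 81 = 3428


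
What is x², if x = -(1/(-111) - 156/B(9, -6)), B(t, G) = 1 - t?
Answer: 18722929/49284 ≈ 379.90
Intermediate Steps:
x = -4327/222 (x = -(1/(-111) - 156/(1 - 1*9)) = -(1*(-1/111) - 156/(1 - 9)) = -(-1/111 - 156/(-8)) = -(-1/111 - 156*(-⅛)) = -(-1/111 + 39/2) = -1*4327/222 = -4327/222 ≈ -19.491)
x² = (-4327/222)² = 18722929/49284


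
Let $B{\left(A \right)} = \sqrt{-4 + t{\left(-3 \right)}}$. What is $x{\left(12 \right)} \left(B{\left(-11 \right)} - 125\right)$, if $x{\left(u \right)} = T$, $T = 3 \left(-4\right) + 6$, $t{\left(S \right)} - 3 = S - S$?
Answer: $750 - 6 i \approx 750.0 - 6.0 i$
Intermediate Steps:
$t{\left(S \right)} = 3$ ($t{\left(S \right)} = 3 + \left(S - S\right) = 3 + 0 = 3$)
$B{\left(A \right)} = i$ ($B{\left(A \right)} = \sqrt{-4 + 3} = \sqrt{-1} = i$)
$T = -6$ ($T = -12 + 6 = -6$)
$x{\left(u \right)} = -6$
$x{\left(12 \right)} \left(B{\left(-11 \right)} - 125\right) = - 6 \left(i - 125\right) = - 6 \left(-125 + i\right) = 750 - 6 i$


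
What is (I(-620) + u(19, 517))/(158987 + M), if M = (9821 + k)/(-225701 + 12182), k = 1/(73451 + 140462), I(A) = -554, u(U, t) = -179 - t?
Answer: -3806207487250/484109867764361 ≈ -0.0078623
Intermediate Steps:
k = 1/213913 ≈ 4.6748e-6
M = -700279858/15224829949 (M = (9821 + 1/213913)/(-225701 + 12182) = (2100839574/213913)/(-213519) = (2100839574/213913)*(-1/213519) = -700279858/15224829949 ≈ -0.045996)
(I(-620) + u(19, 517))/(158987 + M) = (-554 + (-179 - 1*517))/(158987 - 700279858/15224829949) = (-554 + (-179 - 517))/(2420549338821805/15224829949) = (-554 - 696)*(15224829949/2420549338821805) = -1250*15224829949/2420549338821805 = -3806207487250/484109867764361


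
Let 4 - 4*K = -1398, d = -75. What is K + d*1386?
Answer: -207199/2 ≈ -1.0360e+5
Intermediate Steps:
K = 701/2 (K = 1 - ¼*(-1398) = 1 + 699/2 = 701/2 ≈ 350.50)
K + d*1386 = 701/2 - 75*1386 = 701/2 - 103950 = -207199/2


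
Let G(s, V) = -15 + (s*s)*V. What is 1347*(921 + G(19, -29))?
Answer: -12881361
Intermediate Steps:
G(s, V) = -15 + V*s**2 (G(s, V) = -15 + s**2*V = -15 + V*s**2)
1347*(921 + G(19, -29)) = 1347*(921 + (-15 - 29*19**2)) = 1347*(921 + (-15 - 29*361)) = 1347*(921 + (-15 - 10469)) = 1347*(921 - 10484) = 1347*(-9563) = -12881361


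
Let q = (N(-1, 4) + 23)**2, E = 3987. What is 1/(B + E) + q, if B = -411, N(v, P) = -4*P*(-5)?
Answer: 37937785/3576 ≈ 10609.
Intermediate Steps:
N(v, P) = 20*P
q = 10609 (q = (20*4 + 23)**2 = (80 + 23)**2 = 103**2 = 10609)
1/(B + E) + q = 1/(-411 + 3987) + 10609 = 1/3576 + 10609 = 37937785/3576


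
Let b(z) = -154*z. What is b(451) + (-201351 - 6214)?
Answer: -277019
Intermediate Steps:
b(451) + (-201351 - 6214) = -154*451 + (-201351 - 6214) = -69454 - 207565 = -277019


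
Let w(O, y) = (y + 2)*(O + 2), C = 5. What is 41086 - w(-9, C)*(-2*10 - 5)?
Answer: 39861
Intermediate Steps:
w(O, y) = (2 + O)*(2 + y) (w(O, y) = (2 + y)*(2 + O) = (2 + O)*(2 + y))
41086 - w(-9, C)*(-2*10 - 5) = 41086 - (4 + 2*(-9) + 2*5 - 9*5)*(-2*10 - 5) = 41086 - (4 - 18 + 10 - 45)*(-20 - 5) = 41086 - (-49)*(-25) = 41086 - 1*1225 = 41086 - 1225 = 39861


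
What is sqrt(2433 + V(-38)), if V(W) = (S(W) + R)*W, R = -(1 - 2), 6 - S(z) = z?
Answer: sqrt(723) ≈ 26.889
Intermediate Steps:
S(z) = 6 - z
R = 1 (R = -1*(-1) = 1)
V(W) = W*(7 - W) (V(W) = ((6 - W) + 1)*W = (7 - W)*W = W*(7 - W))
sqrt(2433 + V(-38)) = sqrt(2433 - 38*(7 - 1*(-38))) = sqrt(2433 - 38*(7 + 38)) = sqrt(2433 - 38*45) = sqrt(2433 - 1710) = sqrt(723)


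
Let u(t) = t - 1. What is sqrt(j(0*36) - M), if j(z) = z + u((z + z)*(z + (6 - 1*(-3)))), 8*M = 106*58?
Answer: 9*I*sqrt(38)/2 ≈ 27.74*I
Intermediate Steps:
M = 1537/2 (M = (106*58)/8 = (1/8)*6148 = 1537/2 ≈ 768.50)
u(t) = -1 + t
j(z) = -1 + z + 2*z*(9 + z) (j(z) = z + (-1 + (z + z)*(z + (6 - 1*(-3)))) = z + (-1 + (2*z)*(z + (6 + 3))) = z + (-1 + (2*z)*(z + 9)) = z + (-1 + (2*z)*(9 + z)) = z + (-1 + 2*z*(9 + z)) = -1 + z + 2*z*(9 + z))
sqrt(j(0*36) - M) = sqrt((-1 + 0*36 + 2*(0*36)*(9 + 0*36)) - 1*1537/2) = sqrt((-1 + 0 + 2*0*(9 + 0)) - 1537/2) = sqrt((-1 + 0 + 2*0*9) - 1537/2) = sqrt((-1 + 0 + 0) - 1537/2) = sqrt(-1 - 1537/2) = sqrt(-1539/2) = 9*I*sqrt(38)/2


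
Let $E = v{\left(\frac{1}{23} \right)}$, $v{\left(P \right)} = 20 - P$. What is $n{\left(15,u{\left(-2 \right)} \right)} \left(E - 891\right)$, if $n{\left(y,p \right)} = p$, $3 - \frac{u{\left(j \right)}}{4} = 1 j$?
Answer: $- \frac{400680}{23} \approx -17421.0$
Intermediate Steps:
$u{\left(j \right)} = 12 - 4 j$ ($u{\left(j \right)} = 12 - 4 \cdot 1 j = 12 - 4 j$)
$E = \frac{459}{23}$ ($E = 20 - \frac{1}{23} = \frac{459}{23} \approx 19.957$)
$n{\left(15,u{\left(-2 \right)} \right)} \left(E - 891\right) = \left(12 - -8\right) \left(\frac{459}{23} - 891\right) = \left(12 + 8\right) \left(- \frac{20034}{23}\right) = 20 \left(- \frac{20034}{23}\right) = - \frac{400680}{23}$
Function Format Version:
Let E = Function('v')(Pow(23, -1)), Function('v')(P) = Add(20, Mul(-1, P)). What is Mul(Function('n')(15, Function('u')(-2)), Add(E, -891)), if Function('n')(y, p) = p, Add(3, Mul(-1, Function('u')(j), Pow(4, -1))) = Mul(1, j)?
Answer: Rational(-400680, 23) ≈ -17421.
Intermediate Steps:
Function('u')(j) = Add(12, Mul(-4, j)) (Function('u')(j) = Add(12, Mul(-4, Mul(1, j))) = Add(12, Mul(-4, j)))
E = Rational(459, 23) (E = Add(20, Mul(-1, Pow(23, -1))) = Add(20, Mul(-1, Rational(1, 23))) = Add(20, Rational(-1, 23)) = Rational(459, 23) ≈ 19.957)
Mul(Function('n')(15, Function('u')(-2)), Add(E, -891)) = Mul(Add(12, Mul(-4, -2)), Add(Rational(459, 23), -891)) = Mul(Add(12, 8), Rational(-20034, 23)) = Mul(20, Rational(-20034, 23)) = Rational(-400680, 23)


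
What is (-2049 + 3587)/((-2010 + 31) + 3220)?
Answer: 1538/1241 ≈ 1.2393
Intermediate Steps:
(-2049 + 3587)/((-2010 + 31) + 3220) = 1538/(-1979 + 3220) = 1538/1241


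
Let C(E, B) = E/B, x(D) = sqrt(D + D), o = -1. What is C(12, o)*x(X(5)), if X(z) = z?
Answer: -12*sqrt(10) ≈ -37.947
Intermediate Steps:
x(D) = sqrt(2)*sqrt(D) (x(D) = sqrt(2*D) = sqrt(2)*sqrt(D))
C(12, o)*x(X(5)) = (12/(-1))*(sqrt(2)*sqrt(5)) = (12*(-1))*sqrt(10) = -12*sqrt(10)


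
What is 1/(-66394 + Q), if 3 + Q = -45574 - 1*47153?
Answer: -1/159124 ≈ -6.2844e-6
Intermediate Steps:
Q = -92730 (Q = -3 + (-45574 - 1*47153) = -3 + (-45574 - 47153) = -3 - 92727 = -92730)
1/(-66394 + Q) = 1/(-66394 - 92730) = 1/(-159124) = -1/159124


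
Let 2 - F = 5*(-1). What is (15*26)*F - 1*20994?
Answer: -18264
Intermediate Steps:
F = 7 (F = 2 - 5*(-1) = 2 - 1*(-5) = 2 + 5 = 7)
(15*26)*F - 1*20994 = (15*26)*7 - 1*20994 = 390*7 - 20994 = 2730 - 20994 = -18264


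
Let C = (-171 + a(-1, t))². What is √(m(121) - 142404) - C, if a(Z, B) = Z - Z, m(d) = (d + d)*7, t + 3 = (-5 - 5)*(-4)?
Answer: -29241 + I*√140710 ≈ -29241.0 + 375.11*I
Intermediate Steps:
t = 37 (t = -3 + (-5 - 5)*(-4) = -3 - 10*(-4) = -3 + 40 = 37)
m(d) = 14*d (m(d) = (2*d)*7 = 14*d)
a(Z, B) = 0
C = 29241 (C = (-171 + 0)² = (-171)² = 29241)
√(m(121) - 142404) - C = √(14*121 - 142404) - 1*29241 = √(1694 - 142404) - 29241 = √(-140710) - 29241 = I*√140710 - 29241 = -29241 + I*√140710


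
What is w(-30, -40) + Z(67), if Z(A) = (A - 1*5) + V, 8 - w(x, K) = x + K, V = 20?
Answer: 160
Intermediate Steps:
w(x, K) = 8 - K - x (w(x, K) = 8 - (x + K) = 8 - (K + x) = 8 + (-K - x) = 8 - K - x)
Z(A) = 15 + A (Z(A) = (A - 1*5) + 20 = (A - 5) + 20 = (-5 + A) + 20 = 15 + A)
w(-30, -40) + Z(67) = (8 - 1*(-40) - 1*(-30)) + (15 + 67) = (8 + 40 + 30) + 82 = 78 + 82 = 160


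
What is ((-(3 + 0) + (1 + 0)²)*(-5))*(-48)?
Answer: -480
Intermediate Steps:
((-(3 + 0) + (1 + 0)²)*(-5))*(-48) = ((-1*3 + 1²)*(-5))*(-48) = ((-3 + 1)*(-5))*(-48) = -2*(-5)*(-48) = 10*(-48) = -480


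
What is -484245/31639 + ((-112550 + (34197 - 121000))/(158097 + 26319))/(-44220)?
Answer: -119665193601601/7818548684160 ≈ -15.305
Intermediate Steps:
-484245/31639 + ((-112550 + (34197 - 121000))/(158097 + 26319))/(-44220) = -484245*1/31639 + ((-112550 - 86803)/184416)*(-1/44220) = -484245/31639 - 199353*1/184416*(-1/44220) = -484245/31639 - 66451/61472*(-1/44220) = -484245/31639 + 6041/247117440 = -119665193601601/7818548684160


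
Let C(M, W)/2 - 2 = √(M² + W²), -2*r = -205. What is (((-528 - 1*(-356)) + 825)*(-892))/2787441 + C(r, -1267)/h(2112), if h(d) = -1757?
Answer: -1034560096/4897533837 - √6463181/1757 ≈ -1.6582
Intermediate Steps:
r = 205/2 (r = -½*(-205) = 205/2 ≈ 102.50)
C(M, W) = 4 + 2*√(M² + W²)
(((-528 - 1*(-356)) + 825)*(-892))/2787441 + C(r, -1267)/h(2112) = (((-528 - 1*(-356)) + 825)*(-892))/2787441 + (4 + 2*√((205/2)² + (-1267)²))/(-1757) = (((-528 + 356) + 825)*(-892))*(1/2787441) + (4 + 2*√(42025/4 + 1605289))*(-1/1757) = ((-172 + 825)*(-892))*(1/2787441) + (4 + 2*√(6463181/4))*(-1/1757) = (653*(-892))*(1/2787441) + (4 + 2*(√6463181/2))*(-1/1757) = -582476*1/2787441 + (4 + √6463181)*(-1/1757) = -582476/2787441 + (-4/1757 - √6463181/1757) = -1034560096/4897533837 - √6463181/1757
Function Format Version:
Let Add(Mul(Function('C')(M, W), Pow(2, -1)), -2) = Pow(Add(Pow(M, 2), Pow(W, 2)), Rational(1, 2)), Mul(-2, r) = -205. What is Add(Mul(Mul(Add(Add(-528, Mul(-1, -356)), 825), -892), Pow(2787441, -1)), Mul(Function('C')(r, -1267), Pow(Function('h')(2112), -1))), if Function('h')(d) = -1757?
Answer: Add(Rational(-1034560096, 4897533837), Mul(Rational(-1, 1757), Pow(6463181, Rational(1, 2)))) ≈ -1.6582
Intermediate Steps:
r = Rational(205, 2) (r = Mul(Rational(-1, 2), -205) = Rational(205, 2) ≈ 102.50)
Function('C')(M, W) = Add(4, Mul(2, Pow(Add(Pow(M, 2), Pow(W, 2)), Rational(1, 2))))
Add(Mul(Mul(Add(Add(-528, Mul(-1, -356)), 825), -892), Pow(2787441, -1)), Mul(Function('C')(r, -1267), Pow(Function('h')(2112), -1))) = Add(Mul(Mul(Add(Add(-528, Mul(-1, -356)), 825), -892), Pow(2787441, -1)), Mul(Add(4, Mul(2, Pow(Add(Pow(Rational(205, 2), 2), Pow(-1267, 2)), Rational(1, 2)))), Pow(-1757, -1))) = Add(Mul(Mul(Add(Add(-528, 356), 825), -892), Rational(1, 2787441)), Mul(Add(4, Mul(2, Pow(Add(Rational(42025, 4), 1605289), Rational(1, 2)))), Rational(-1, 1757))) = Add(Mul(Mul(Add(-172, 825), -892), Rational(1, 2787441)), Mul(Add(4, Mul(2, Pow(Rational(6463181, 4), Rational(1, 2)))), Rational(-1, 1757))) = Add(Mul(Mul(653, -892), Rational(1, 2787441)), Mul(Add(4, Mul(2, Mul(Rational(1, 2), Pow(6463181, Rational(1, 2))))), Rational(-1, 1757))) = Add(Mul(-582476, Rational(1, 2787441)), Mul(Add(4, Pow(6463181, Rational(1, 2))), Rational(-1, 1757))) = Add(Rational(-582476, 2787441), Add(Rational(-4, 1757), Mul(Rational(-1, 1757), Pow(6463181, Rational(1, 2))))) = Add(Rational(-1034560096, 4897533837), Mul(Rational(-1, 1757), Pow(6463181, Rational(1, 2))))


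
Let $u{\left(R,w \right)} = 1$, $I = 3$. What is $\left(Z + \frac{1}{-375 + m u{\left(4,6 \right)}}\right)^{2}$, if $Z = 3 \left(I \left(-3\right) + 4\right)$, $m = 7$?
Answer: $\frac{30481441}{135424} \approx 225.08$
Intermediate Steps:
$Z = -15$ ($Z = 3 \left(3 \left(-3\right) + 4\right) = 3 \left(-9 + 4\right) = 3 \left(-5\right) = -15$)
$\left(Z + \frac{1}{-375 + m u{\left(4,6 \right)}}\right)^{2} = \left(-15 + \frac{1}{-375 + 7 \cdot 1}\right)^{2} = \left(-15 + \frac{1}{-375 + 7}\right)^{2} = \left(-15 + \frac{1}{-368}\right)^{2} = \left(-15 - \frac{1}{368}\right)^{2} = \left(- \frac{5521}{368}\right)^{2} = \frac{30481441}{135424}$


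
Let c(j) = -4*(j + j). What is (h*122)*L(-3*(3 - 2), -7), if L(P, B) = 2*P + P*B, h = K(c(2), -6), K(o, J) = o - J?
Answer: -18300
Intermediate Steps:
c(j) = -8*j
h = -10 (h = -8*2 - 1*(-6) = -16 + 6 = -10)
L(P, B) = 2*P + B*P
(h*122)*L(-3*(3 - 2), -7) = (-10*122)*((-3*(3 - 2))*(2 - 7)) = -1220*(-3*1)*(-5) = -(-3660)*(-5) = -1220*15 = -18300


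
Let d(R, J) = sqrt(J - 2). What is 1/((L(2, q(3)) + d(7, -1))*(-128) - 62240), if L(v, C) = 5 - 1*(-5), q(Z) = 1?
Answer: I/(32*(-1985*I + 4*sqrt(3))) ≈ -1.5743e-5 + 5.4947e-8*I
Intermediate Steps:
L(v, C) = 10 (L(v, C) = 5 + 5 = 10)
d(R, J) = sqrt(-2 + J)
1/((L(2, q(3)) + d(7, -1))*(-128) - 62240) = 1/((10 + sqrt(-2 - 1))*(-128) - 62240) = 1/((10 + sqrt(-3))*(-128) - 62240) = 1/((10 + I*sqrt(3))*(-128) - 62240) = 1/((-1280 - 128*I*sqrt(3)) - 62240) = 1/(-63520 - 128*I*sqrt(3))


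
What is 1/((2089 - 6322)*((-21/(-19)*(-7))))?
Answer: 19/622251 ≈ 3.0534e-5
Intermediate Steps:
1/((2089 - 6322)*((-21/(-19)*(-7)))) = 1/((-4233)*((-21*(-1/19)*(-7)))) = -1/(4233*((21/19)*(-7))) = -1/(4233*(-147/19)) = -1/4233*(-19/147) = 19/622251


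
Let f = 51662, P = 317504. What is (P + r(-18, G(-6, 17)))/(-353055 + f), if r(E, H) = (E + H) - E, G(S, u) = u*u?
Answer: -317793/301393 ≈ -1.0544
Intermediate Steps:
G(S, u) = u**2
r(E, H) = H
(P + r(-18, G(-6, 17)))/(-353055 + f) = (317504 + 17**2)/(-353055 + 51662) = (317504 + 289)/(-301393) = 317793*(-1/301393) = -317793/301393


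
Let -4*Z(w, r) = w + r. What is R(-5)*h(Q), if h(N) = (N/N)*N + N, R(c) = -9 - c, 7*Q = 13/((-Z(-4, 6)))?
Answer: -208/7 ≈ -29.714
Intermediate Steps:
Z(w, r) = -r/4 - w/4 (Z(w, r) = -(w + r)/4 = -(r + w)/4 = -r/4 - w/4)
Q = 26/7 (Q = (13/((-(-1/4*6 - 1/4*(-4)))))/7 = (13/((-(-3/2 + 1))))/7 = (13/((-1*(-1/2))))/7 = (13/(1/2))/7 = (13*2)/7 = (1/7)*26 = 26/7 ≈ 3.7143)
h(N) = 2*N (h(N) = 1*N + N = N + N = 2*N)
R(-5)*h(Q) = (-9 - 1*(-5))*(2*(26/7)) = (-9 + 5)*(52/7) = -4*52/7 = -208/7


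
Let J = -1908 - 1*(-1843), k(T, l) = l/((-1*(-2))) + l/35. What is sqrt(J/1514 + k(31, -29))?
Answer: 18*I*sqrt(33304215)/26495 ≈ 3.9207*I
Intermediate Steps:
k(T, l) = 37*l/70 (k(T, l) = l/2 + l*(1/35) = l*(1/2) + l/35 = l/2 + l/35 = 37*l/70)
J = -65 (J = -1908 + 1843 = -65)
sqrt(J/1514 + k(31, -29)) = sqrt(-65/1514 + (37/70)*(-29)) = sqrt(-65*1/1514 - 1073/70) = sqrt(-65/1514 - 1073/70) = sqrt(-407268/26495) = 18*I*sqrt(33304215)/26495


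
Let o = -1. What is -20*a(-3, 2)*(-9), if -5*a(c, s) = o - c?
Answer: -72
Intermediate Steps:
a(c, s) = ⅕ + c/5 (a(c, s) = -(-1 - c)/5 = ⅕ + c/5)
-20*a(-3, 2)*(-9) = -20*(⅕ + (⅕)*(-3))*(-9) = -20*(⅕ - ⅗)*(-9) = -20*(-⅖)*(-9) = 8*(-9) = -72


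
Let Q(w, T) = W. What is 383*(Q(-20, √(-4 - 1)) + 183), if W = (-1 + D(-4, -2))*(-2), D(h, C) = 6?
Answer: 66259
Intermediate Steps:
W = -10 (W = (-1 + 6)*(-2) = 5*(-2) = -10)
Q(w, T) = -10
383*(Q(-20, √(-4 - 1)) + 183) = 383*(-10 + 183) = 383*173 = 66259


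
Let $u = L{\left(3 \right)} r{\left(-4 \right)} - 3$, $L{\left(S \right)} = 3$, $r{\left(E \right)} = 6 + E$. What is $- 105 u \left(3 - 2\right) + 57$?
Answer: $-258$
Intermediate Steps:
$u = 3$ ($u = 3 \left(6 - 4\right) - 3 = 3 \cdot 2 - 3 = 6 - 3 = 3$)
$- 105 u \left(3 - 2\right) + 57 = - 105 \cdot 3 \left(3 - 2\right) + 57 = - 105 \cdot 3 \cdot 1 + 57 = \left(-105\right) 3 + 57 = -315 + 57 = -258$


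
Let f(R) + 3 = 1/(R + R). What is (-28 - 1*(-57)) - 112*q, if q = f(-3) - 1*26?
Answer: 9887/3 ≈ 3295.7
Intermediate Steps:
f(R) = -3 + 1/(2*R) (f(R) = -3 + 1/(R + R) = -3 + 1/(2*R))
q = -175/6 (q = (-3 + (½)/(-3)) - 1*26 = (-3 + (½)*(-⅓)) - 26 = (-3 - ⅙) - 26 = -19/6 - 26 = -175/6 ≈ -29.167)
(-28 - 1*(-57)) - 112*q = (-28 - 1*(-57)) - 112*(-175/6) = (-28 + 57) + 9800/3 = 29 + 9800/3 = 9887/3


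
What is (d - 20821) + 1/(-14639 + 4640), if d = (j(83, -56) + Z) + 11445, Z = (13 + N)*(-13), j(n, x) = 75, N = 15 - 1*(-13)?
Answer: -98330167/9999 ≈ -9834.0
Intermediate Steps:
N = 28 (N = 15 + 13 = 28)
Z = -533 (Z = (13 + 28)*(-13) = 41*(-13) = -533)
d = 10987 (d = (75 - 533) + 11445 = -458 + 11445 = 10987)
(d - 20821) + 1/(-14639 + 4640) = (10987 - 20821) + 1/(-14639 + 4640) = -9834 + 1/(-9999) = -9834 - 1/9999 = -98330167/9999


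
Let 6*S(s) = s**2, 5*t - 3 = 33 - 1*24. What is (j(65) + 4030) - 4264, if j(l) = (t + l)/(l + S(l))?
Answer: -5397528/23075 ≈ -233.91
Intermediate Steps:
t = 12/5 (t = 3/5 + (33 - 1*24)/5 = 3/5 + (33 - 24)/5 = 3/5 + (1/5)*9 = 3/5 + 9/5 = 12/5 ≈ 2.4000)
S(s) = s**2/6
j(l) = (12/5 + l)/(l + l**2/6)
(j(65) + 4030) - 4264 = ((6/5)*(12 + 5*65)/(65*(6 + 65)) + 4030) - 4264 = ((6/5)*(1/65)*(12 + 325)/71 + 4030) - 4264 = ((6/5)*(1/65)*(1/71)*337 + 4030) - 4264 = (2022/23075 + 4030) - 4264 = 92994272/23075 - 4264 = -5397528/23075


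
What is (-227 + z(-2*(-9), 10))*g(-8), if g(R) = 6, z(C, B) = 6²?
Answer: -1146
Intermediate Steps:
z(C, B) = 36
(-227 + z(-2*(-9), 10))*g(-8) = (-227 + 36)*6 = -191*6 = -1146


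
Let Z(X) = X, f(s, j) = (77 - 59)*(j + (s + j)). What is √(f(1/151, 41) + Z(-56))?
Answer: 17*√112042/151 ≈ 37.684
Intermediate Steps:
f(s, j) = 18*s + 36*j (f(s, j) = 18*(j + (j + s)) = 18*(s + 2*j) = 18*s + 36*j)
√(f(1/151, 41) + Z(-56)) = √((18/151 + 36*41) - 56) = √((18*(1/151) + 1476) - 56) = √((18/151 + 1476) - 56) = √(222894/151 - 56) = √(214438/151) = 17*√112042/151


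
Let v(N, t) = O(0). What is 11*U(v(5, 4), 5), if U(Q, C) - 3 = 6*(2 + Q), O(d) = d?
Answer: 165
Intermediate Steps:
v(N, t) = 0
U(Q, C) = 15 + 6*Q (U(Q, C) = 3 + 6*(2 + Q) = 3 + (12 + 6*Q) = 15 + 6*Q)
11*U(v(5, 4), 5) = 11*(15 + 6*0) = 11*(15 + 0) = 11*15 = 165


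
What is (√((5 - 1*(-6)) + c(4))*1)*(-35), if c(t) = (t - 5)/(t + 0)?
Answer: -35*√43/2 ≈ -114.76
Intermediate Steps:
c(t) = (-5 + t)/t
(√((5 - 1*(-6)) + c(4))*1)*(-35) = (√((5 - 1*(-6)) + (-5 + 4)/4)*1)*(-35) = (√((5 + 6) + (¼)*(-1))*1)*(-35) = (√(11 - ¼)*1)*(-35) = (√(43/4)*1)*(-35) = ((√43/2)*1)*(-35) = (√43/2)*(-35) = -35*√43/2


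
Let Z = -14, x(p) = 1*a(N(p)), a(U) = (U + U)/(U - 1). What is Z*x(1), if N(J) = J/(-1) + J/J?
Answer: 0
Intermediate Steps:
N(J) = 1 - J (N(J) = J*(-1) + 1 = -J + 1 = 1 - J)
a(U) = 2*U/(-1 + U) (a(U) = (2*U)/(-1 + U) = 2*U/(-1 + U))
x(p) = -2*(1 - p)/p (x(p) = 1*(2*(1 - p)/(-1 + (1 - p))) = 1*(2*(1 - p)/((-p))) = 1*(2*(1 - p)*(-1/p)) = 1*(-2*(1 - p)/p) = -2*(1 - p)/p)
Z*x(1) = -14*(2 - 2/1) = -14*(2 - 2*1) = -14*(2 - 2) = -14*0 = 0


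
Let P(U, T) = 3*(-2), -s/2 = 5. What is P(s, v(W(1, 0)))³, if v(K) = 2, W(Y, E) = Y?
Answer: -216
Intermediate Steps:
s = -10 (s = -2*5 = -10)
P(U, T) = -6
P(s, v(W(1, 0)))³ = (-6)³ = -216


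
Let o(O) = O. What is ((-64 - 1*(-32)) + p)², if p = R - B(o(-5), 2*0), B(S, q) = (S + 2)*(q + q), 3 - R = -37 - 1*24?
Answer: 1024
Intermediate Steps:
R = 64 (R = 3 - (-37 - 1*24) = 3 - (-37 - 24) = 3 - 1*(-61) = 3 + 61 = 64)
B(S, q) = 2*q*(2 + S) (B(S, q) = (2 + S)*(2*q) = 2*q*(2 + S))
p = 64 (p = 64 - 2*2*0*(2 - 5) = 64 - 2*0*(-3) = 64 - 1*0 = 64 + 0 = 64)
((-64 - 1*(-32)) + p)² = ((-64 - 1*(-32)) + 64)² = ((-64 + 32) + 64)² = (-32 + 64)² = 32² = 1024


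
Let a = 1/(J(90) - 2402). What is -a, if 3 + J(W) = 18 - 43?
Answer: 1/2430 ≈ 0.00041152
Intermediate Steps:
J(W) = -28 (J(W) = -3 + (18 - 43) = -3 - 25 = -28)
a = -1/2430 (a = 1/(-28 - 2402) = 1/(-2430) = -1/2430 ≈ -0.00041152)
-a = -1*(-1/2430) = 1/2430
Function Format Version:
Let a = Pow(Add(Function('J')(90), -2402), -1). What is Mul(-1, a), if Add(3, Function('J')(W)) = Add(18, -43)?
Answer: Rational(1, 2430) ≈ 0.00041152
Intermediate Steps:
Function('J')(W) = -28 (Function('J')(W) = Add(-3, Add(18, -43)) = Add(-3, -25) = -28)
a = Rational(-1, 2430) (a = Pow(Add(-28, -2402), -1) = Pow(-2430, -1) = Rational(-1, 2430) ≈ -0.00041152)
Mul(-1, a) = Mul(-1, Rational(-1, 2430)) = Rational(1, 2430)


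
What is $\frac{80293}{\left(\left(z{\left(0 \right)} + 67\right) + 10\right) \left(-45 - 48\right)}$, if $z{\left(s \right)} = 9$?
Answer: $- \frac{80293}{7998} \approx -10.039$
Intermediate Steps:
$\frac{80293}{\left(\left(z{\left(0 \right)} + 67\right) + 10\right) \left(-45 - 48\right)} = \frac{80293}{\left(\left(9 + 67\right) + 10\right) \left(-45 - 48\right)} = \frac{80293}{\left(76 + 10\right) \left(-93\right)} = \frac{80293}{86 \left(-93\right)} = \frac{80293}{-7998} = 80293 \left(- \frac{1}{7998}\right) = - \frac{80293}{7998}$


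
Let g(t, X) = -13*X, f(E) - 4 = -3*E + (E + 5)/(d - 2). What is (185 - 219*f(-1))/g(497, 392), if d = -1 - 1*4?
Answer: 1070/4459 ≈ 0.23996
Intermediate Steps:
d = -5 (d = -1 - 4 = -5)
f(E) = 23/7 - 22*E/7 (f(E) = 4 + (-3*E + (E + 5)/(-5 - 2)) = 4 + (-3*E + (5 + E)/(-7)) = 4 + (-3*E + (5 + E)*(-⅐)) = 4 + (-3*E + (-5/7 - E/7)) = 4 + (-5/7 - 22*E/7) = 23/7 - 22*E/7)
(185 - 219*f(-1))/g(497, 392) = (185 - 219*(23/7 - 22/7*(-1)))/((-13*392)) = (185 - 219*(23/7 + 22/7))/(-5096) = (185 - 219*45/7)*(-1/5096) = (185 - 9855/7)*(-1/5096) = -8560/7*(-1/5096) = 1070/4459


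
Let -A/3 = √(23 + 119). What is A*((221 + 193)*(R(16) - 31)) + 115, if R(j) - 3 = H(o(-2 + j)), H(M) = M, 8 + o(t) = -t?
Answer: 115 + 62100*√142 ≈ 7.4012e+5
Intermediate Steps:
o(t) = -8 - t
R(j) = -3 - j (R(j) = 3 + (-8 - (-2 + j)) = 3 + (-8 + (2 - j)) = 3 + (-6 - j) = -3 - j)
A = -3*√142 (A = -3*√(23 + 119) = -3*√142 ≈ -35.749)
A*((221 + 193)*(R(16) - 31)) + 115 = (-3*√142)*((221 + 193)*((-3 - 1*16) - 31)) + 115 = (-3*√142)*(414*((-3 - 16) - 31)) + 115 = (-3*√142)*(414*(-19 - 31)) + 115 = (-3*√142)*(414*(-50)) + 115 = -3*√142*(-20700) + 115 = 62100*√142 + 115 = 115 + 62100*√142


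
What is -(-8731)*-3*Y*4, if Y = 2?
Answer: -209544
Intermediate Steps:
-(-8731)*-3*Y*4 = -(-8731)*-3*2*4 = -(-8731)*(-6*4) = -(-8731)*(-24) = -1*209544 = -209544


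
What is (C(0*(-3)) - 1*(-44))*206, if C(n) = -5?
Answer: 8034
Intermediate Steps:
(C(0*(-3)) - 1*(-44))*206 = (-5 - 1*(-44))*206 = (-5 + 44)*206 = 39*206 = 8034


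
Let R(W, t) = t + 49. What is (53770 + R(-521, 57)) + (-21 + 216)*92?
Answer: 71816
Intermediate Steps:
R(W, t) = 49 + t
(53770 + R(-521, 57)) + (-21 + 216)*92 = (53770 + (49 + 57)) + (-21 + 216)*92 = (53770 + 106) + 195*92 = 53876 + 17940 = 71816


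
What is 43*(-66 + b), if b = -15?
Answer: -3483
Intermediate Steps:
43*(-66 + b) = 43*(-66 - 15) = 43*(-81) = -3483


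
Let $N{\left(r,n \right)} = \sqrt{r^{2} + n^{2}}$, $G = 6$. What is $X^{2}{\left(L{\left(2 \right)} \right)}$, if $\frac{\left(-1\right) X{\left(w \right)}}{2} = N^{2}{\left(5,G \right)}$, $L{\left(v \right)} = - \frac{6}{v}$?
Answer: $14884$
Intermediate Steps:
$N{\left(r,n \right)} = \sqrt{n^{2} + r^{2}}$
$X{\left(w \right)} = -122$ ($X{\left(w \right)} = - 2 \left(\sqrt{6^{2} + 5^{2}}\right)^{2} = - 2 \left(\sqrt{36 + 25}\right)^{2} = - 2 \left(\sqrt{61}\right)^{2} = \left(-2\right) 61 = -122$)
$X^{2}{\left(L{\left(2 \right)} \right)} = \left(-122\right)^{2} = 14884$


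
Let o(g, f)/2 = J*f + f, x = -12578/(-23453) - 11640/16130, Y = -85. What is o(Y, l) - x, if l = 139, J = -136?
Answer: -1419741217192/37829689 ≈ -37530.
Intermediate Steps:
x = -7010978/37829689 (x = -12578*(-1/23453) - 11640*1/16130 = 12578/23453 - 1164/1613 = -7010978/37829689 ≈ -0.18533)
o(g, f) = -270*f (o(g, f) = 2*(-136*f + f) = 2*(-135*f) = -270*f)
o(Y, l) - x = -270*139 - 1*(-7010978/37829689) = -37530 + 7010978/37829689 = -1419741217192/37829689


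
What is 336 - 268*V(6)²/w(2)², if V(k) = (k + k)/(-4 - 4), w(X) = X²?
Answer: 4773/16 ≈ 298.31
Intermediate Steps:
V(k) = -k/4 (V(k) = (2*k)/(-8) = (2*k)*(-⅛) = -k/4)
336 - 268*V(6)²/w(2)² = 336 - 268*((-¼*6)/(2²))² = 336 - 268*(-3/2/4)² = 336 - 268*(-3/2*¼)² = 336 - 268*(-3/8)² = 336 - 268*9/64 = 336 - 603/16 = 4773/16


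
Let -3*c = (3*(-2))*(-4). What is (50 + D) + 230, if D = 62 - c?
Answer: 350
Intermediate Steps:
c = -8 (c = -3*(-2)*(-4)/3 = -(-2)*(-4) = -⅓*24 = -8)
D = 70 (D = 62 - 1*(-8) = 62 + 8 = 70)
(50 + D) + 230 = (50 + 70) + 230 = 120 + 230 = 350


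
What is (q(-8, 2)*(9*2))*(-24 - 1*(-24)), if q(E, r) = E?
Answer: 0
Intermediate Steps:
(q(-8, 2)*(9*2))*(-24 - 1*(-24)) = (-72*2)*(-24 - 1*(-24)) = (-8*18)*(-24 + 24) = -144*0 = 0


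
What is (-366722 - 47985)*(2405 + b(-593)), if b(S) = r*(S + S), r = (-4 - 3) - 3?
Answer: -5915795355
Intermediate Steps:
r = -10 (r = -7 - 3 = -10)
b(S) = -20*S (b(S) = -10*(S + S) = -20*S)
(-366722 - 47985)*(2405 + b(-593)) = (-366722 - 47985)*(2405 - 20*(-593)) = -414707*(2405 + 11860) = -414707*14265 = -5915795355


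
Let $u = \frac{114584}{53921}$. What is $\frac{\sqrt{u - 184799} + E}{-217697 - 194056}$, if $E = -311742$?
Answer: $\frac{103914}{137251} - \frac{i \sqrt{537292153778695}}{22202133513} \approx 0.75711 - 0.001044 i$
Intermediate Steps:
$u = \frac{114584}{53921}$ ($u = 114584 \cdot \frac{1}{53921} = \frac{114584}{53921} \approx 2.125$)
$\frac{\sqrt{u - 184799} + E}{-217697 - 194056} = \frac{\sqrt{\frac{114584}{53921} - 184799} - 311742}{-217697 - 194056} = \frac{\sqrt{- \frac{9964432295}{53921}} - 311742}{-411753} = \left(\frac{i \sqrt{537292153778695}}{53921} - 311742\right) \left(- \frac{1}{411753}\right) = \left(-311742 + \frac{i \sqrt{537292153778695}}{53921}\right) \left(- \frac{1}{411753}\right) = \frac{103914}{137251} - \frac{i \sqrt{537292153778695}}{22202133513}$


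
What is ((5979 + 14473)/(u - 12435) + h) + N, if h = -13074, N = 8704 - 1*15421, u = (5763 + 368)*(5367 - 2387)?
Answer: -361342969043/18257945 ≈ -19791.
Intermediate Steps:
u = 18270380 (u = 6131*2980 = 18270380)
N = -6717 (N = 8704 - 15421 = -6717)
((5979 + 14473)/(u - 12435) + h) + N = ((5979 + 14473)/(18270380 - 12435) - 13074) - 6717 = (20452/18257945 - 13074) - 6717 = -238704352478/18257945 - 6717 = -361342969043/18257945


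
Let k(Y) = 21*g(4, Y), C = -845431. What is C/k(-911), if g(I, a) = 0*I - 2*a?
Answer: -845431/38262 ≈ -22.096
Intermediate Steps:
g(I, a) = -2*a (g(I, a) = 0 - 2*a = -2*a)
k(Y) = -42*Y (k(Y) = 21*(-2*Y) = -42*Y)
C/k(-911) = -845431/((-42*(-911))) = -845431/38262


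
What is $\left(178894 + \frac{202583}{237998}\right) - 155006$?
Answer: $\frac{5685498807}{237998} \approx 23889.0$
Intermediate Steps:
$\left(178894 + \frac{202583}{237998}\right) - 155006 = \frac{42576616795}{237998} - 155006 = \frac{5685498807}{237998}$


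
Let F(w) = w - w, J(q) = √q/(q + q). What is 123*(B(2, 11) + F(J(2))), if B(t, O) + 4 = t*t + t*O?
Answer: 2706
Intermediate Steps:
B(t, O) = -4 + t² + O*t (B(t, O) = -4 + (t*t + t*O) = -4 + (t² + O*t) = -4 + t² + O*t)
J(q) = 1/(2*√q) (J(q) = √q/((2*q)) = (1/(2*q))*√q = 1/(2*√q))
F(w) = 0
123*(B(2, 11) + F(J(2))) = 123*((-4 + 2² + 11*2) + 0) = 123*((-4 + 4 + 22) + 0) = 123*(22 + 0) = 123*22 = 2706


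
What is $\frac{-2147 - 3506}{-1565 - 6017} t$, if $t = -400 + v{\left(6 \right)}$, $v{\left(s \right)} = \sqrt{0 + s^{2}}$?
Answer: $- \frac{1113641}{3791} \approx -293.76$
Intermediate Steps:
$v{\left(s \right)} = \sqrt{s^{2}}$
$t = -394$ ($t = -400 + \sqrt{6^{2}} = -400 + \sqrt{36} = -400 + 6 = -394$)
$\frac{-2147 - 3506}{-1565 - 6017} t = \frac{-2147 - 3506}{-1565 - 6017} \left(-394\right) = - \frac{5653}{-7582} \left(-394\right) = \left(-5653\right) \left(- \frac{1}{7582}\right) \left(-394\right) = \frac{5653}{7582} \left(-394\right) = - \frac{1113641}{3791}$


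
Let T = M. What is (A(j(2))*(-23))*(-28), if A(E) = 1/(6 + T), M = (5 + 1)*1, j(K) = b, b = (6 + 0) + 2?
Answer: 161/3 ≈ 53.667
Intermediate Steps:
b = 8 (b = 6 + 2 = 8)
j(K) = 8
M = 6 (M = 6*1 = 6)
T = 6
A(E) = 1/12 (A(E) = 1/(6 + 6) = 1/12)
(A(j(2))*(-23))*(-28) = ((1/12)*(-23))*(-28) = -23/12*(-28) = 161/3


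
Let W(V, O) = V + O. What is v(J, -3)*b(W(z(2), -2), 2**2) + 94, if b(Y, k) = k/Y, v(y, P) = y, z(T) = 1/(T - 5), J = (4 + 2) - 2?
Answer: 610/7 ≈ 87.143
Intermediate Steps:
J = 4 (J = 6 - 2 = 4)
z(T) = 1/(-5 + T)
W(V, O) = O + V
v(J, -3)*b(W(z(2), -2), 2**2) + 94 = 4*(2**2/(-2 + 1/(-5 + 2))) + 94 = 4*(4/(-2 + 1/(-3))) + 94 = 4*(4/(-2 - 1/3)) + 94 = 4*(4/(-7/3)) + 94 = 4*(4*(-3/7)) + 94 = 4*(-12/7) + 94 = -48/7 + 94 = 610/7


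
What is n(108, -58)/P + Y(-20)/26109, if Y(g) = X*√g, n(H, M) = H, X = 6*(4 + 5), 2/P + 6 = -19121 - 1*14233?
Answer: -1801440 + 4*I*√5/967 ≈ -1.8014e+6 + 0.0092495*I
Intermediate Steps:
P = -1/16680 (P = 2/(-6 + (-19121 - 1*14233)) = 2/(-6 + (-19121 - 14233)) = 2/(-6 - 33354) = 2/(-33360) = 2*(-1/33360) = -1/16680 ≈ -5.9952e-5)
X = 54 (X = 6*9 = 54)
Y(g) = 54*√g
n(108, -58)/P + Y(-20)/26109 = 108/(-1/16680) + (54*√(-20))/26109 = 108*(-16680) + (54*(2*I*√5))*(1/26109) = -1801440 + (108*I*√5)*(1/26109) = -1801440 + 4*I*√5/967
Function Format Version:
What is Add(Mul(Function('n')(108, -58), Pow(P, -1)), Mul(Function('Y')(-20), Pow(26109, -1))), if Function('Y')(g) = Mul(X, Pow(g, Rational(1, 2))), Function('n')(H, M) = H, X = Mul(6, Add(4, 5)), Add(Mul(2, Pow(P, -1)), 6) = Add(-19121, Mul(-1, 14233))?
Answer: Add(-1801440, Mul(Rational(4, 967), I, Pow(5, Rational(1, 2)))) ≈ Add(-1.8014e+6, Mul(0.0092495, I))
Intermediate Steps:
P = Rational(-1, 16680) (P = Mul(2, Pow(Add(-6, Add(-19121, Mul(-1, 14233))), -1)) = Mul(2, Pow(Add(-6, Add(-19121, -14233)), -1)) = Mul(2, Pow(Add(-6, -33354), -1)) = Mul(2, Pow(-33360, -1)) = Mul(2, Rational(-1, 33360)) = Rational(-1, 16680) ≈ -5.9952e-5)
X = 54 (X = Mul(6, 9) = 54)
Function('Y')(g) = Mul(54, Pow(g, Rational(1, 2)))
Add(Mul(Function('n')(108, -58), Pow(P, -1)), Mul(Function('Y')(-20), Pow(26109, -1))) = Add(Mul(108, Pow(Rational(-1, 16680), -1)), Mul(Mul(54, Pow(-20, Rational(1, 2))), Pow(26109, -1))) = Add(Mul(108, -16680), Mul(Mul(54, Mul(2, I, Pow(5, Rational(1, 2)))), Rational(1, 26109))) = Add(-1801440, Mul(Mul(108, I, Pow(5, Rational(1, 2))), Rational(1, 26109))) = Add(-1801440, Mul(Rational(4, 967), I, Pow(5, Rational(1, 2))))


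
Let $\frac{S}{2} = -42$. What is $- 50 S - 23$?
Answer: $4177$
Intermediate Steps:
$S = -84$ ($S = 2 \left(-42\right) = -84$)
$- 50 S - 23 = \left(-50\right) \left(-84\right) - 23 = 4200 - 23 = 4177$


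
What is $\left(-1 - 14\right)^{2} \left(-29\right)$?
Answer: $-6525$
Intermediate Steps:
$\left(-1 - 14\right)^{2} \left(-29\right) = \left(-15\right)^{2} \left(-29\right) = 225 \left(-29\right) = -6525$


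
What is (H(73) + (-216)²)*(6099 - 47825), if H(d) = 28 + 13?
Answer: -1948479022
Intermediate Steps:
H(d) = 41
(H(73) + (-216)²)*(6099 - 47825) = (41 + (-216)²)*(6099 - 47825) = (41 + 46656)*(-41726) = 46697*(-41726) = -1948479022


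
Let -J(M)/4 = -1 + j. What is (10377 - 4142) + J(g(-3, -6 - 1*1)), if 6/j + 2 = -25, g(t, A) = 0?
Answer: 56159/9 ≈ 6239.9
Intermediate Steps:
j = -2/9 (j = 6/(-2 - 25) = 6/(-27) = 6*(-1/27) = -2/9 ≈ -0.22222)
J(M) = 44/9 (J(M) = -4*(-1 - 2/9) = -4*(-11/9) = 44/9)
(10377 - 4142) + J(g(-3, -6 - 1*1)) = (10377 - 4142) + 44/9 = 6235 + 44/9 = 56159/9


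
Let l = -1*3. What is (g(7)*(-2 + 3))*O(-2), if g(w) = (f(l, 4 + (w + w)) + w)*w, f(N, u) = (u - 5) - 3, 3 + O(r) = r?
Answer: -595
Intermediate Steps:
l = -3
O(r) = -3 + r
f(N, u) = -8 + u (f(N, u) = (-5 + u) - 3 = -8 + u)
g(w) = w*(-4 + 3*w) (g(w) = ((-8 + (4 + (w + w))) + w)*w = ((-8 + (4 + 2*w)) + w)*w = ((-4 + 2*w) + w)*w = (-4 + 3*w)*w = w*(-4 + 3*w))
(g(7)*(-2 + 3))*O(-2) = ((7*(-4 + 3*7))*(-2 + 3))*(-3 - 2) = ((7*(-4 + 21))*1)*(-5) = ((7*17)*1)*(-5) = (119*1)*(-5) = 119*(-5) = -595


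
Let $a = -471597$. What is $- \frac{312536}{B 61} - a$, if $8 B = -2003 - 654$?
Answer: $\frac{76437527257}{162077} \approx 4.7161 \cdot 10^{5}$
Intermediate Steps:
$B = - \frac{2657}{8}$ ($B = \frac{-2003 - 654}{8} = \frac{1}{8} \left(-2657\right) = - \frac{2657}{8} \approx -332.13$)
$- \frac{312536}{B 61} - a = - \frac{312536}{\left(- \frac{2657}{8}\right) 61} - -471597 = - \frac{312536}{- \frac{162077}{8}} + 471597 = \left(-312536\right) \left(- \frac{8}{162077}\right) + 471597 = \frac{2500288}{162077} + 471597 = \frac{76437527257}{162077}$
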